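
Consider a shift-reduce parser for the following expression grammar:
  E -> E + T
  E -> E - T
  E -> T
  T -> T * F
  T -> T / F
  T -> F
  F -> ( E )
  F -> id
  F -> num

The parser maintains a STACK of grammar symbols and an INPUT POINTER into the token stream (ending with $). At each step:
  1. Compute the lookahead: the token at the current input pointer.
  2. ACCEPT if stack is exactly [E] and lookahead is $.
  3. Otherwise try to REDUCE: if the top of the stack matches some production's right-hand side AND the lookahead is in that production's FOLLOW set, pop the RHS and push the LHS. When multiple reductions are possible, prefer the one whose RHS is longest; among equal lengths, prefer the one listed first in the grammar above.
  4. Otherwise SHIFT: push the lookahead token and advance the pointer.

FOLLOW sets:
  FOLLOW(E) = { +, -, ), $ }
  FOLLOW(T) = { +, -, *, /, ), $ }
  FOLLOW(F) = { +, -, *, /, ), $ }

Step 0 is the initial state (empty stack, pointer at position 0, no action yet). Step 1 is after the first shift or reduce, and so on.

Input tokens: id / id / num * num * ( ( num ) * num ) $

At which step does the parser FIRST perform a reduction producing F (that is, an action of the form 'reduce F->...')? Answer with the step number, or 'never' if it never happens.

Answer: 2

Derivation:
Step 1: shift id. Stack=[id] ptr=1 lookahead=/ remaining=[/ id / num * num * ( ( num ) * num ) $]
Step 2: reduce F->id. Stack=[F] ptr=1 lookahead=/ remaining=[/ id / num * num * ( ( num ) * num ) $]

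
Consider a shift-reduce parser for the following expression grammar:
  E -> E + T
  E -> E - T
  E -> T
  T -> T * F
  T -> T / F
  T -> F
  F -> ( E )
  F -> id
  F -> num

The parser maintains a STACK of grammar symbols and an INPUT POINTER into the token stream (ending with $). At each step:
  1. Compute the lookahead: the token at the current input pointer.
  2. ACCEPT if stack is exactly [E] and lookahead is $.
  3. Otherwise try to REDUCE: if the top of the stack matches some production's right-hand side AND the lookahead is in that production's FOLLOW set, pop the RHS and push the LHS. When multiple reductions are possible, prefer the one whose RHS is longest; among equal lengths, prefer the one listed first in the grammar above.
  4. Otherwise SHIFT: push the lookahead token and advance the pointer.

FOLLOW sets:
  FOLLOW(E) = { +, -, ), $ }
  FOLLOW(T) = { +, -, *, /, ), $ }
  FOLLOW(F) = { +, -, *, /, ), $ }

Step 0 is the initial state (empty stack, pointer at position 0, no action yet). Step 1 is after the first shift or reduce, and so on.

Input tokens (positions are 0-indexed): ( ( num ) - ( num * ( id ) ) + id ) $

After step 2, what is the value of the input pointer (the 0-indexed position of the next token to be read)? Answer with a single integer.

Step 1: shift (. Stack=[(] ptr=1 lookahead=( remaining=[( num ) - ( num * ( id ) ) + id ) $]
Step 2: shift (. Stack=[( (] ptr=2 lookahead=num remaining=[num ) - ( num * ( id ) ) + id ) $]

Answer: 2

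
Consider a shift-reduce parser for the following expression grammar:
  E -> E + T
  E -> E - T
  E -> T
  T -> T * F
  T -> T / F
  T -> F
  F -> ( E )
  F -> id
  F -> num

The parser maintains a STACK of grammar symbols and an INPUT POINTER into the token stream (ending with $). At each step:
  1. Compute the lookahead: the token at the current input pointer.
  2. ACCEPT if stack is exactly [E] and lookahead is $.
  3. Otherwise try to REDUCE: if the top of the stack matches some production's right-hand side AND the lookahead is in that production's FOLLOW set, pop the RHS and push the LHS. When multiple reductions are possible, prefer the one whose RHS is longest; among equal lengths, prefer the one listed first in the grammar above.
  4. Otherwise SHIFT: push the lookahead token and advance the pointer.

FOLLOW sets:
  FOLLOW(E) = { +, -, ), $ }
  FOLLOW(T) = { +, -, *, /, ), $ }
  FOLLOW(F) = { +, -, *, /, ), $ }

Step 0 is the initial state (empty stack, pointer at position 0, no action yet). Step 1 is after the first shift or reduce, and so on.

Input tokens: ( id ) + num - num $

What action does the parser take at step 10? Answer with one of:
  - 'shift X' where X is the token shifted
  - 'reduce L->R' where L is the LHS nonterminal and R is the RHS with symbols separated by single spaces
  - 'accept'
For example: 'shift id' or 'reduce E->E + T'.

Answer: shift +

Derivation:
Step 1: shift (. Stack=[(] ptr=1 lookahead=id remaining=[id ) + num - num $]
Step 2: shift id. Stack=[( id] ptr=2 lookahead=) remaining=[) + num - num $]
Step 3: reduce F->id. Stack=[( F] ptr=2 lookahead=) remaining=[) + num - num $]
Step 4: reduce T->F. Stack=[( T] ptr=2 lookahead=) remaining=[) + num - num $]
Step 5: reduce E->T. Stack=[( E] ptr=2 lookahead=) remaining=[) + num - num $]
Step 6: shift ). Stack=[( E )] ptr=3 lookahead=+ remaining=[+ num - num $]
Step 7: reduce F->( E ). Stack=[F] ptr=3 lookahead=+ remaining=[+ num - num $]
Step 8: reduce T->F. Stack=[T] ptr=3 lookahead=+ remaining=[+ num - num $]
Step 9: reduce E->T. Stack=[E] ptr=3 lookahead=+ remaining=[+ num - num $]
Step 10: shift +. Stack=[E +] ptr=4 lookahead=num remaining=[num - num $]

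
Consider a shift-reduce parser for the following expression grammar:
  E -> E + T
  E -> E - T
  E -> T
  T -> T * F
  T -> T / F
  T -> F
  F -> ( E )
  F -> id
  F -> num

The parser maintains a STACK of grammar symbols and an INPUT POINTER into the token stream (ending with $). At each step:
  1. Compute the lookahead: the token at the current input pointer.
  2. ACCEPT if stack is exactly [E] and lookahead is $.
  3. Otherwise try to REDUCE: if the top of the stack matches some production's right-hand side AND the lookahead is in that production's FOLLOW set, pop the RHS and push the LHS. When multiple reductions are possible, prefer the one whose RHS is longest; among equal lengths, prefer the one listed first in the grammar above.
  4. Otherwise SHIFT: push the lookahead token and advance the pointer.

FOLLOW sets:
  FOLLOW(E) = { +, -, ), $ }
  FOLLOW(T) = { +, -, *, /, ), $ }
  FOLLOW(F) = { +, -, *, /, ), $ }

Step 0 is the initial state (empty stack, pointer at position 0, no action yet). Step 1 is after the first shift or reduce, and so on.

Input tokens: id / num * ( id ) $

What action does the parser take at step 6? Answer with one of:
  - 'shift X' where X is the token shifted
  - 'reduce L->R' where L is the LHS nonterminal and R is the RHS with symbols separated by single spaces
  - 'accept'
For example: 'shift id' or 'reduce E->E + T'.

Answer: reduce F->num

Derivation:
Step 1: shift id. Stack=[id] ptr=1 lookahead=/ remaining=[/ num * ( id ) $]
Step 2: reduce F->id. Stack=[F] ptr=1 lookahead=/ remaining=[/ num * ( id ) $]
Step 3: reduce T->F. Stack=[T] ptr=1 lookahead=/ remaining=[/ num * ( id ) $]
Step 4: shift /. Stack=[T /] ptr=2 lookahead=num remaining=[num * ( id ) $]
Step 5: shift num. Stack=[T / num] ptr=3 lookahead=* remaining=[* ( id ) $]
Step 6: reduce F->num. Stack=[T / F] ptr=3 lookahead=* remaining=[* ( id ) $]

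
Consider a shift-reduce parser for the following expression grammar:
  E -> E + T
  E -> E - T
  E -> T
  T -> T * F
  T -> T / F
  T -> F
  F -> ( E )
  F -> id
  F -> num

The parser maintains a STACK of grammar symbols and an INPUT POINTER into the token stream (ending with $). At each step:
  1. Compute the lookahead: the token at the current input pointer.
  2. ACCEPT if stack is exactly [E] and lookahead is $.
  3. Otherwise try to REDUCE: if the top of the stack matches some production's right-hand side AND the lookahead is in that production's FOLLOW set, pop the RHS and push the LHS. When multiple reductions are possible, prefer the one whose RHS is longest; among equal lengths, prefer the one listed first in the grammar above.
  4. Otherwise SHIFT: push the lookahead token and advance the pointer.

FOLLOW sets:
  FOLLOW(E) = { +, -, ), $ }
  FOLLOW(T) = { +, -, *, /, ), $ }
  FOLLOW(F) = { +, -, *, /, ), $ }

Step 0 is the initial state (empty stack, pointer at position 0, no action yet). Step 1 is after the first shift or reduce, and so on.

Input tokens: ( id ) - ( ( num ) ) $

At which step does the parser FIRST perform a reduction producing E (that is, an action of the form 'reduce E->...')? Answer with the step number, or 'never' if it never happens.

Answer: 5

Derivation:
Step 1: shift (. Stack=[(] ptr=1 lookahead=id remaining=[id ) - ( ( num ) ) $]
Step 2: shift id. Stack=[( id] ptr=2 lookahead=) remaining=[) - ( ( num ) ) $]
Step 3: reduce F->id. Stack=[( F] ptr=2 lookahead=) remaining=[) - ( ( num ) ) $]
Step 4: reduce T->F. Stack=[( T] ptr=2 lookahead=) remaining=[) - ( ( num ) ) $]
Step 5: reduce E->T. Stack=[( E] ptr=2 lookahead=) remaining=[) - ( ( num ) ) $]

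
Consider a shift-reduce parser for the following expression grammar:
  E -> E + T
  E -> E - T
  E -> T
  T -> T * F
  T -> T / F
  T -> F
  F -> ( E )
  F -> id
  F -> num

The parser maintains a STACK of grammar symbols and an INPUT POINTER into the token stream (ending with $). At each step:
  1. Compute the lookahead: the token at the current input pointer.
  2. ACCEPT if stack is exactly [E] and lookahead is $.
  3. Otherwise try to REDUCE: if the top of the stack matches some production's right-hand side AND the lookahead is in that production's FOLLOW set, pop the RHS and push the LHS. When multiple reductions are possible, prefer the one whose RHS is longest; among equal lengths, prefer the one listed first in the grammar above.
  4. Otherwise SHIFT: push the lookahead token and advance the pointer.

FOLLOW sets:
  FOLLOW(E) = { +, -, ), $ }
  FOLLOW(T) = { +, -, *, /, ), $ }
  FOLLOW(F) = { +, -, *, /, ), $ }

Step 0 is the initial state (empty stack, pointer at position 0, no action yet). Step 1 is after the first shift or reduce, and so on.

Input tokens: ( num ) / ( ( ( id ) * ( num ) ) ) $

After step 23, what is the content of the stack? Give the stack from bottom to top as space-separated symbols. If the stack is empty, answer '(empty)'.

Step 1: shift (. Stack=[(] ptr=1 lookahead=num remaining=[num ) / ( ( ( id ) * ( num ) ) ) $]
Step 2: shift num. Stack=[( num] ptr=2 lookahead=) remaining=[) / ( ( ( id ) * ( num ) ) ) $]
Step 3: reduce F->num. Stack=[( F] ptr=2 lookahead=) remaining=[) / ( ( ( id ) * ( num ) ) ) $]
Step 4: reduce T->F. Stack=[( T] ptr=2 lookahead=) remaining=[) / ( ( ( id ) * ( num ) ) ) $]
Step 5: reduce E->T. Stack=[( E] ptr=2 lookahead=) remaining=[) / ( ( ( id ) * ( num ) ) ) $]
Step 6: shift ). Stack=[( E )] ptr=3 lookahead=/ remaining=[/ ( ( ( id ) * ( num ) ) ) $]
Step 7: reduce F->( E ). Stack=[F] ptr=3 lookahead=/ remaining=[/ ( ( ( id ) * ( num ) ) ) $]
Step 8: reduce T->F. Stack=[T] ptr=3 lookahead=/ remaining=[/ ( ( ( id ) * ( num ) ) ) $]
Step 9: shift /. Stack=[T /] ptr=4 lookahead=( remaining=[( ( ( id ) * ( num ) ) ) $]
Step 10: shift (. Stack=[T / (] ptr=5 lookahead=( remaining=[( ( id ) * ( num ) ) ) $]
Step 11: shift (. Stack=[T / ( (] ptr=6 lookahead=( remaining=[( id ) * ( num ) ) ) $]
Step 12: shift (. Stack=[T / ( ( (] ptr=7 lookahead=id remaining=[id ) * ( num ) ) ) $]
Step 13: shift id. Stack=[T / ( ( ( id] ptr=8 lookahead=) remaining=[) * ( num ) ) ) $]
Step 14: reduce F->id. Stack=[T / ( ( ( F] ptr=8 lookahead=) remaining=[) * ( num ) ) ) $]
Step 15: reduce T->F. Stack=[T / ( ( ( T] ptr=8 lookahead=) remaining=[) * ( num ) ) ) $]
Step 16: reduce E->T. Stack=[T / ( ( ( E] ptr=8 lookahead=) remaining=[) * ( num ) ) ) $]
Step 17: shift ). Stack=[T / ( ( ( E )] ptr=9 lookahead=* remaining=[* ( num ) ) ) $]
Step 18: reduce F->( E ). Stack=[T / ( ( F] ptr=9 lookahead=* remaining=[* ( num ) ) ) $]
Step 19: reduce T->F. Stack=[T / ( ( T] ptr=9 lookahead=* remaining=[* ( num ) ) ) $]
Step 20: shift *. Stack=[T / ( ( T *] ptr=10 lookahead=( remaining=[( num ) ) ) $]
Step 21: shift (. Stack=[T / ( ( T * (] ptr=11 lookahead=num remaining=[num ) ) ) $]
Step 22: shift num. Stack=[T / ( ( T * ( num] ptr=12 lookahead=) remaining=[) ) ) $]
Step 23: reduce F->num. Stack=[T / ( ( T * ( F] ptr=12 lookahead=) remaining=[) ) ) $]

Answer: T / ( ( T * ( F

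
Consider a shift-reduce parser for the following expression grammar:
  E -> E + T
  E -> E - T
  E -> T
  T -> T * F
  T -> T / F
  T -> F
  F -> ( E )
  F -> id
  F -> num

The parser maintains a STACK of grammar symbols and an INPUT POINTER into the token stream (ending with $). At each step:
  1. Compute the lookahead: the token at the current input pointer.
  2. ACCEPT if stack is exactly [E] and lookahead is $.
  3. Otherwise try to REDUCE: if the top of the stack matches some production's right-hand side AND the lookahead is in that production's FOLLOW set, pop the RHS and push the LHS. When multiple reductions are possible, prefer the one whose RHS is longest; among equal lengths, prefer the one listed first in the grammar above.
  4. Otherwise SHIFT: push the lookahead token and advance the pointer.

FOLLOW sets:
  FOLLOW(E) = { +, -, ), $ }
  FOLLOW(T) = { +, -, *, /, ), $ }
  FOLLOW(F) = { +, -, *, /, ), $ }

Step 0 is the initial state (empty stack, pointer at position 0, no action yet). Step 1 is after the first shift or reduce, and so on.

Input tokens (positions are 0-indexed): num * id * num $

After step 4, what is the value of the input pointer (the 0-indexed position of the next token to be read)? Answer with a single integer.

Answer: 2

Derivation:
Step 1: shift num. Stack=[num] ptr=1 lookahead=* remaining=[* id * num $]
Step 2: reduce F->num. Stack=[F] ptr=1 lookahead=* remaining=[* id * num $]
Step 3: reduce T->F. Stack=[T] ptr=1 lookahead=* remaining=[* id * num $]
Step 4: shift *. Stack=[T *] ptr=2 lookahead=id remaining=[id * num $]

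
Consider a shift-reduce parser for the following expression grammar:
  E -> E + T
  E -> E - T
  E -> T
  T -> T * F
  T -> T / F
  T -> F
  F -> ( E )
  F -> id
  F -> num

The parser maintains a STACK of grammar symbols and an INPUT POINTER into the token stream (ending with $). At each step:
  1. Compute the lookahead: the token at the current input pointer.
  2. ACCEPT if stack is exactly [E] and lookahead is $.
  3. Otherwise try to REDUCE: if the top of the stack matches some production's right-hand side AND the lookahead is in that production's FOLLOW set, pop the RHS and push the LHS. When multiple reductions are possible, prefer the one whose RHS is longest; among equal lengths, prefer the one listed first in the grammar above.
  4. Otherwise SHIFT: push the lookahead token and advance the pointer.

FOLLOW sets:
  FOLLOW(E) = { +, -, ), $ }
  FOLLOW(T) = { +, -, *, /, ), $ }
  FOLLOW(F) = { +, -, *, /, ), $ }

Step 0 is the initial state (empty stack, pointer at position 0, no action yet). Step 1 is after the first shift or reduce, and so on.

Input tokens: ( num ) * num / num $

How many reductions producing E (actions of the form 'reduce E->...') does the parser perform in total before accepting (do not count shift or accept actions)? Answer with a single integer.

Answer: 2

Derivation:
Step 1: shift (. Stack=[(] ptr=1 lookahead=num remaining=[num ) * num / num $]
Step 2: shift num. Stack=[( num] ptr=2 lookahead=) remaining=[) * num / num $]
Step 3: reduce F->num. Stack=[( F] ptr=2 lookahead=) remaining=[) * num / num $]
Step 4: reduce T->F. Stack=[( T] ptr=2 lookahead=) remaining=[) * num / num $]
Step 5: reduce E->T. Stack=[( E] ptr=2 lookahead=) remaining=[) * num / num $]
Step 6: shift ). Stack=[( E )] ptr=3 lookahead=* remaining=[* num / num $]
Step 7: reduce F->( E ). Stack=[F] ptr=3 lookahead=* remaining=[* num / num $]
Step 8: reduce T->F. Stack=[T] ptr=3 lookahead=* remaining=[* num / num $]
Step 9: shift *. Stack=[T *] ptr=4 lookahead=num remaining=[num / num $]
Step 10: shift num. Stack=[T * num] ptr=5 lookahead=/ remaining=[/ num $]
Step 11: reduce F->num. Stack=[T * F] ptr=5 lookahead=/ remaining=[/ num $]
Step 12: reduce T->T * F. Stack=[T] ptr=5 lookahead=/ remaining=[/ num $]
Step 13: shift /. Stack=[T /] ptr=6 lookahead=num remaining=[num $]
Step 14: shift num. Stack=[T / num] ptr=7 lookahead=$ remaining=[$]
Step 15: reduce F->num. Stack=[T / F] ptr=7 lookahead=$ remaining=[$]
Step 16: reduce T->T / F. Stack=[T] ptr=7 lookahead=$ remaining=[$]
Step 17: reduce E->T. Stack=[E] ptr=7 lookahead=$ remaining=[$]
Step 18: accept. Stack=[E] ptr=7 lookahead=$ remaining=[$]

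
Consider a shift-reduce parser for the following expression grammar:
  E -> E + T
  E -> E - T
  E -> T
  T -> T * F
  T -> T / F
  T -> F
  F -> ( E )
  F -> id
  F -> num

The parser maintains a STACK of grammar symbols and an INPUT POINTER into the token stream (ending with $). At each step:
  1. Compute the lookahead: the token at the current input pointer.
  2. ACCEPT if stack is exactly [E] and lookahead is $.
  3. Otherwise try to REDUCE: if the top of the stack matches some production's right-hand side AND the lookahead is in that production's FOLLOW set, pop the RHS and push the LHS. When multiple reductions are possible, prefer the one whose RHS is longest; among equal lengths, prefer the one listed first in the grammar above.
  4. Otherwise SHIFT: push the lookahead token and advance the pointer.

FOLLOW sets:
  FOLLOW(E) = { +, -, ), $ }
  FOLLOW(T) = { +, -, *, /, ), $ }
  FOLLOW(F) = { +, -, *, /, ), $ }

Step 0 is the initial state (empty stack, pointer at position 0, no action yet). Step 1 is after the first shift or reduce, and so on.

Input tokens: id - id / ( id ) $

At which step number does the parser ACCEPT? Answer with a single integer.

Step 1: shift id. Stack=[id] ptr=1 lookahead=- remaining=[- id / ( id ) $]
Step 2: reduce F->id. Stack=[F] ptr=1 lookahead=- remaining=[- id / ( id ) $]
Step 3: reduce T->F. Stack=[T] ptr=1 lookahead=- remaining=[- id / ( id ) $]
Step 4: reduce E->T. Stack=[E] ptr=1 lookahead=- remaining=[- id / ( id ) $]
Step 5: shift -. Stack=[E -] ptr=2 lookahead=id remaining=[id / ( id ) $]
Step 6: shift id. Stack=[E - id] ptr=3 lookahead=/ remaining=[/ ( id ) $]
Step 7: reduce F->id. Stack=[E - F] ptr=3 lookahead=/ remaining=[/ ( id ) $]
Step 8: reduce T->F. Stack=[E - T] ptr=3 lookahead=/ remaining=[/ ( id ) $]
Step 9: shift /. Stack=[E - T /] ptr=4 lookahead=( remaining=[( id ) $]
Step 10: shift (. Stack=[E - T / (] ptr=5 lookahead=id remaining=[id ) $]
Step 11: shift id. Stack=[E - T / ( id] ptr=6 lookahead=) remaining=[) $]
Step 12: reduce F->id. Stack=[E - T / ( F] ptr=6 lookahead=) remaining=[) $]
Step 13: reduce T->F. Stack=[E - T / ( T] ptr=6 lookahead=) remaining=[) $]
Step 14: reduce E->T. Stack=[E - T / ( E] ptr=6 lookahead=) remaining=[) $]
Step 15: shift ). Stack=[E - T / ( E )] ptr=7 lookahead=$ remaining=[$]
Step 16: reduce F->( E ). Stack=[E - T / F] ptr=7 lookahead=$ remaining=[$]
Step 17: reduce T->T / F. Stack=[E - T] ptr=7 lookahead=$ remaining=[$]
Step 18: reduce E->E - T. Stack=[E] ptr=7 lookahead=$ remaining=[$]
Step 19: accept. Stack=[E] ptr=7 lookahead=$ remaining=[$]

Answer: 19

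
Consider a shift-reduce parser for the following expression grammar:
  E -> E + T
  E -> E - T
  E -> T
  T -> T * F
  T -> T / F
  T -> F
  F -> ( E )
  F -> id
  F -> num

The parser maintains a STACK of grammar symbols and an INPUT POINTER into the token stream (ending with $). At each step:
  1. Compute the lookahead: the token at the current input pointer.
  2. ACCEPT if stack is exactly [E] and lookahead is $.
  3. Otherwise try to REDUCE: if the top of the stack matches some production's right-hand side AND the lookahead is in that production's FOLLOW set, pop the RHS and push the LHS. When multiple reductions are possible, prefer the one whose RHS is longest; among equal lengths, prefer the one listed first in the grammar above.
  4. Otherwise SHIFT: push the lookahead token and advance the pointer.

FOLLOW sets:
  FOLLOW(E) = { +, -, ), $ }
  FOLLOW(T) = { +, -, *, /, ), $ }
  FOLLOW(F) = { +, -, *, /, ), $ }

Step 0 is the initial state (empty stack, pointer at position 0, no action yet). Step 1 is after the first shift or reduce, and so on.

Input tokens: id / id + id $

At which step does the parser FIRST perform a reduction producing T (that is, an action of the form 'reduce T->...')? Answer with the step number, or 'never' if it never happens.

Step 1: shift id. Stack=[id] ptr=1 lookahead=/ remaining=[/ id + id $]
Step 2: reduce F->id. Stack=[F] ptr=1 lookahead=/ remaining=[/ id + id $]
Step 3: reduce T->F. Stack=[T] ptr=1 lookahead=/ remaining=[/ id + id $]

Answer: 3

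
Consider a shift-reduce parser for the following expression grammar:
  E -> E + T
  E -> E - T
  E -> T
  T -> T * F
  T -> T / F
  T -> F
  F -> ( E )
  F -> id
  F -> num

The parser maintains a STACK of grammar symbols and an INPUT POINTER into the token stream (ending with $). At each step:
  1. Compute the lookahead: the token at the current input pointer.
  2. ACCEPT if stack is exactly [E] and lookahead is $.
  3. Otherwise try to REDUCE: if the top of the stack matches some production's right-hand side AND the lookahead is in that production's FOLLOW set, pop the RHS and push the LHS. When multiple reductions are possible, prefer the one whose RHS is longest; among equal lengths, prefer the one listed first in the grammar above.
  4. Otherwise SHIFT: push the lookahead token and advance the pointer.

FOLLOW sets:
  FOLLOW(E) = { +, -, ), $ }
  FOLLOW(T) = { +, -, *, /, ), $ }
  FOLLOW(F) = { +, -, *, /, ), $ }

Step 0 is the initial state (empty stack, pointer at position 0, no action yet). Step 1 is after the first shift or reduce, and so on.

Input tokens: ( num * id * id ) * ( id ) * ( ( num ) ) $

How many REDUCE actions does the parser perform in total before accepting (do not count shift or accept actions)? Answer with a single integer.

Answer: 23

Derivation:
Step 1: shift (. Stack=[(] ptr=1 lookahead=num remaining=[num * id * id ) * ( id ) * ( ( num ) ) $]
Step 2: shift num. Stack=[( num] ptr=2 lookahead=* remaining=[* id * id ) * ( id ) * ( ( num ) ) $]
Step 3: reduce F->num. Stack=[( F] ptr=2 lookahead=* remaining=[* id * id ) * ( id ) * ( ( num ) ) $]
Step 4: reduce T->F. Stack=[( T] ptr=2 lookahead=* remaining=[* id * id ) * ( id ) * ( ( num ) ) $]
Step 5: shift *. Stack=[( T *] ptr=3 lookahead=id remaining=[id * id ) * ( id ) * ( ( num ) ) $]
Step 6: shift id. Stack=[( T * id] ptr=4 lookahead=* remaining=[* id ) * ( id ) * ( ( num ) ) $]
Step 7: reduce F->id. Stack=[( T * F] ptr=4 lookahead=* remaining=[* id ) * ( id ) * ( ( num ) ) $]
Step 8: reduce T->T * F. Stack=[( T] ptr=4 lookahead=* remaining=[* id ) * ( id ) * ( ( num ) ) $]
Step 9: shift *. Stack=[( T *] ptr=5 lookahead=id remaining=[id ) * ( id ) * ( ( num ) ) $]
Step 10: shift id. Stack=[( T * id] ptr=6 lookahead=) remaining=[) * ( id ) * ( ( num ) ) $]
Step 11: reduce F->id. Stack=[( T * F] ptr=6 lookahead=) remaining=[) * ( id ) * ( ( num ) ) $]
Step 12: reduce T->T * F. Stack=[( T] ptr=6 lookahead=) remaining=[) * ( id ) * ( ( num ) ) $]
Step 13: reduce E->T. Stack=[( E] ptr=6 lookahead=) remaining=[) * ( id ) * ( ( num ) ) $]
Step 14: shift ). Stack=[( E )] ptr=7 lookahead=* remaining=[* ( id ) * ( ( num ) ) $]
Step 15: reduce F->( E ). Stack=[F] ptr=7 lookahead=* remaining=[* ( id ) * ( ( num ) ) $]
Step 16: reduce T->F. Stack=[T] ptr=7 lookahead=* remaining=[* ( id ) * ( ( num ) ) $]
Step 17: shift *. Stack=[T *] ptr=8 lookahead=( remaining=[( id ) * ( ( num ) ) $]
Step 18: shift (. Stack=[T * (] ptr=9 lookahead=id remaining=[id ) * ( ( num ) ) $]
Step 19: shift id. Stack=[T * ( id] ptr=10 lookahead=) remaining=[) * ( ( num ) ) $]
Step 20: reduce F->id. Stack=[T * ( F] ptr=10 lookahead=) remaining=[) * ( ( num ) ) $]
Step 21: reduce T->F. Stack=[T * ( T] ptr=10 lookahead=) remaining=[) * ( ( num ) ) $]
Step 22: reduce E->T. Stack=[T * ( E] ptr=10 lookahead=) remaining=[) * ( ( num ) ) $]
Step 23: shift ). Stack=[T * ( E )] ptr=11 lookahead=* remaining=[* ( ( num ) ) $]
Step 24: reduce F->( E ). Stack=[T * F] ptr=11 lookahead=* remaining=[* ( ( num ) ) $]
Step 25: reduce T->T * F. Stack=[T] ptr=11 lookahead=* remaining=[* ( ( num ) ) $]
Step 26: shift *. Stack=[T *] ptr=12 lookahead=( remaining=[( ( num ) ) $]
Step 27: shift (. Stack=[T * (] ptr=13 lookahead=( remaining=[( num ) ) $]
Step 28: shift (. Stack=[T * ( (] ptr=14 lookahead=num remaining=[num ) ) $]
Step 29: shift num. Stack=[T * ( ( num] ptr=15 lookahead=) remaining=[) ) $]
Step 30: reduce F->num. Stack=[T * ( ( F] ptr=15 lookahead=) remaining=[) ) $]
Step 31: reduce T->F. Stack=[T * ( ( T] ptr=15 lookahead=) remaining=[) ) $]
Step 32: reduce E->T. Stack=[T * ( ( E] ptr=15 lookahead=) remaining=[) ) $]
Step 33: shift ). Stack=[T * ( ( E )] ptr=16 lookahead=) remaining=[) $]
Step 34: reduce F->( E ). Stack=[T * ( F] ptr=16 lookahead=) remaining=[) $]
Step 35: reduce T->F. Stack=[T * ( T] ptr=16 lookahead=) remaining=[) $]
Step 36: reduce E->T. Stack=[T * ( E] ptr=16 lookahead=) remaining=[) $]
Step 37: shift ). Stack=[T * ( E )] ptr=17 lookahead=$ remaining=[$]
Step 38: reduce F->( E ). Stack=[T * F] ptr=17 lookahead=$ remaining=[$]
Step 39: reduce T->T * F. Stack=[T] ptr=17 lookahead=$ remaining=[$]
Step 40: reduce E->T. Stack=[E] ptr=17 lookahead=$ remaining=[$]
Step 41: accept. Stack=[E] ptr=17 lookahead=$ remaining=[$]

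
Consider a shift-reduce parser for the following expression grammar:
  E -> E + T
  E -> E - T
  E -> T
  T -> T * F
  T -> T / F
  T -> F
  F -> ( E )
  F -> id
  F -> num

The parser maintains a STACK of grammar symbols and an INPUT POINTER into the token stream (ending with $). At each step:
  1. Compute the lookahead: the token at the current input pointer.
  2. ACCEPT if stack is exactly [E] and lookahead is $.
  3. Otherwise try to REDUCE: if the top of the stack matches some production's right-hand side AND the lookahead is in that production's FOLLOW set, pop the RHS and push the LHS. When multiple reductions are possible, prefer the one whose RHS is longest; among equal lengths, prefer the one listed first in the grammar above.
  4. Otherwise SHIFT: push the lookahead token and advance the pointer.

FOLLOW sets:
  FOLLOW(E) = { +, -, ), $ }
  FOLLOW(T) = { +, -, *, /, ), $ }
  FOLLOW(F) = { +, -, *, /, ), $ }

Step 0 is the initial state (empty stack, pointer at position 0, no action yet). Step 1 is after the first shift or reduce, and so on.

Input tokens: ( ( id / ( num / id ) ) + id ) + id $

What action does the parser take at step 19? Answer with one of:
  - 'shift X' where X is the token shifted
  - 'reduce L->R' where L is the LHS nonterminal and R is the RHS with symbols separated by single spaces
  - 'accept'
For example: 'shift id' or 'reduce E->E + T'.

Step 1: shift (. Stack=[(] ptr=1 lookahead=( remaining=[( id / ( num / id ) ) + id ) + id $]
Step 2: shift (. Stack=[( (] ptr=2 lookahead=id remaining=[id / ( num / id ) ) + id ) + id $]
Step 3: shift id. Stack=[( ( id] ptr=3 lookahead=/ remaining=[/ ( num / id ) ) + id ) + id $]
Step 4: reduce F->id. Stack=[( ( F] ptr=3 lookahead=/ remaining=[/ ( num / id ) ) + id ) + id $]
Step 5: reduce T->F. Stack=[( ( T] ptr=3 lookahead=/ remaining=[/ ( num / id ) ) + id ) + id $]
Step 6: shift /. Stack=[( ( T /] ptr=4 lookahead=( remaining=[( num / id ) ) + id ) + id $]
Step 7: shift (. Stack=[( ( T / (] ptr=5 lookahead=num remaining=[num / id ) ) + id ) + id $]
Step 8: shift num. Stack=[( ( T / ( num] ptr=6 lookahead=/ remaining=[/ id ) ) + id ) + id $]
Step 9: reduce F->num. Stack=[( ( T / ( F] ptr=6 lookahead=/ remaining=[/ id ) ) + id ) + id $]
Step 10: reduce T->F. Stack=[( ( T / ( T] ptr=6 lookahead=/ remaining=[/ id ) ) + id ) + id $]
Step 11: shift /. Stack=[( ( T / ( T /] ptr=7 lookahead=id remaining=[id ) ) + id ) + id $]
Step 12: shift id. Stack=[( ( T / ( T / id] ptr=8 lookahead=) remaining=[) ) + id ) + id $]
Step 13: reduce F->id. Stack=[( ( T / ( T / F] ptr=8 lookahead=) remaining=[) ) + id ) + id $]
Step 14: reduce T->T / F. Stack=[( ( T / ( T] ptr=8 lookahead=) remaining=[) ) + id ) + id $]
Step 15: reduce E->T. Stack=[( ( T / ( E] ptr=8 lookahead=) remaining=[) ) + id ) + id $]
Step 16: shift ). Stack=[( ( T / ( E )] ptr=9 lookahead=) remaining=[) + id ) + id $]
Step 17: reduce F->( E ). Stack=[( ( T / F] ptr=9 lookahead=) remaining=[) + id ) + id $]
Step 18: reduce T->T / F. Stack=[( ( T] ptr=9 lookahead=) remaining=[) + id ) + id $]
Step 19: reduce E->T. Stack=[( ( E] ptr=9 lookahead=) remaining=[) + id ) + id $]

Answer: reduce E->T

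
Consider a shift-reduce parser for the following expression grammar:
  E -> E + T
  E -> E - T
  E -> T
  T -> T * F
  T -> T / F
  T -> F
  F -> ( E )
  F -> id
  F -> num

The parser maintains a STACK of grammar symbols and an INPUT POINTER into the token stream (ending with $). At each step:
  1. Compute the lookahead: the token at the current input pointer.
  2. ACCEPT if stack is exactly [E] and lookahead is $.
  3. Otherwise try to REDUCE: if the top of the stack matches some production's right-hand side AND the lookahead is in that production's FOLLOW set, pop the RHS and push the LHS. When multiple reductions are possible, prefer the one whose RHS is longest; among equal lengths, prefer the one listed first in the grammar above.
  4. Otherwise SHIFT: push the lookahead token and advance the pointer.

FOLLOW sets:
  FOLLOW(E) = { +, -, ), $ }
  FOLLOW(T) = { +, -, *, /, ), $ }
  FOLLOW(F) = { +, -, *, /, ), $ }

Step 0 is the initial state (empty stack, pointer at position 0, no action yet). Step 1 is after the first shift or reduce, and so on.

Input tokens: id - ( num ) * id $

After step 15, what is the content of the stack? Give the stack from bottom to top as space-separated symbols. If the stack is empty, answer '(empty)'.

Answer: E - T * id

Derivation:
Step 1: shift id. Stack=[id] ptr=1 lookahead=- remaining=[- ( num ) * id $]
Step 2: reduce F->id. Stack=[F] ptr=1 lookahead=- remaining=[- ( num ) * id $]
Step 3: reduce T->F. Stack=[T] ptr=1 lookahead=- remaining=[- ( num ) * id $]
Step 4: reduce E->T. Stack=[E] ptr=1 lookahead=- remaining=[- ( num ) * id $]
Step 5: shift -. Stack=[E -] ptr=2 lookahead=( remaining=[( num ) * id $]
Step 6: shift (. Stack=[E - (] ptr=3 lookahead=num remaining=[num ) * id $]
Step 7: shift num. Stack=[E - ( num] ptr=4 lookahead=) remaining=[) * id $]
Step 8: reduce F->num. Stack=[E - ( F] ptr=4 lookahead=) remaining=[) * id $]
Step 9: reduce T->F. Stack=[E - ( T] ptr=4 lookahead=) remaining=[) * id $]
Step 10: reduce E->T. Stack=[E - ( E] ptr=4 lookahead=) remaining=[) * id $]
Step 11: shift ). Stack=[E - ( E )] ptr=5 lookahead=* remaining=[* id $]
Step 12: reduce F->( E ). Stack=[E - F] ptr=5 lookahead=* remaining=[* id $]
Step 13: reduce T->F. Stack=[E - T] ptr=5 lookahead=* remaining=[* id $]
Step 14: shift *. Stack=[E - T *] ptr=6 lookahead=id remaining=[id $]
Step 15: shift id. Stack=[E - T * id] ptr=7 lookahead=$ remaining=[$]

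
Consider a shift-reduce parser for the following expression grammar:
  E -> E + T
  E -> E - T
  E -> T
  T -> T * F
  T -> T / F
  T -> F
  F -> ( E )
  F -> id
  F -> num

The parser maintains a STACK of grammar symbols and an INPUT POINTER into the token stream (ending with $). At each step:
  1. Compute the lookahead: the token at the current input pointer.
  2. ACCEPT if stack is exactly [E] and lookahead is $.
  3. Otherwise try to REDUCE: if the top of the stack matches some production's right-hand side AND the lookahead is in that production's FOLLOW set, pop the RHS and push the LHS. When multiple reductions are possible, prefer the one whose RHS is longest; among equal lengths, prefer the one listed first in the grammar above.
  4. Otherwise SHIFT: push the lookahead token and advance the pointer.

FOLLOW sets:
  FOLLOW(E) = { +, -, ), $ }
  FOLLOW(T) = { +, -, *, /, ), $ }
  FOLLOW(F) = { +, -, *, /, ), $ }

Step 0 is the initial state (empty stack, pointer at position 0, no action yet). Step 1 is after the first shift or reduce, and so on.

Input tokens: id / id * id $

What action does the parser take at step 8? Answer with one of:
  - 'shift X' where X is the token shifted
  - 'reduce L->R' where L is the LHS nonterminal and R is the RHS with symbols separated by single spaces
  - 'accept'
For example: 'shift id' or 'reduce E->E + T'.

Answer: shift *

Derivation:
Step 1: shift id. Stack=[id] ptr=1 lookahead=/ remaining=[/ id * id $]
Step 2: reduce F->id. Stack=[F] ptr=1 lookahead=/ remaining=[/ id * id $]
Step 3: reduce T->F. Stack=[T] ptr=1 lookahead=/ remaining=[/ id * id $]
Step 4: shift /. Stack=[T /] ptr=2 lookahead=id remaining=[id * id $]
Step 5: shift id. Stack=[T / id] ptr=3 lookahead=* remaining=[* id $]
Step 6: reduce F->id. Stack=[T / F] ptr=3 lookahead=* remaining=[* id $]
Step 7: reduce T->T / F. Stack=[T] ptr=3 lookahead=* remaining=[* id $]
Step 8: shift *. Stack=[T *] ptr=4 lookahead=id remaining=[id $]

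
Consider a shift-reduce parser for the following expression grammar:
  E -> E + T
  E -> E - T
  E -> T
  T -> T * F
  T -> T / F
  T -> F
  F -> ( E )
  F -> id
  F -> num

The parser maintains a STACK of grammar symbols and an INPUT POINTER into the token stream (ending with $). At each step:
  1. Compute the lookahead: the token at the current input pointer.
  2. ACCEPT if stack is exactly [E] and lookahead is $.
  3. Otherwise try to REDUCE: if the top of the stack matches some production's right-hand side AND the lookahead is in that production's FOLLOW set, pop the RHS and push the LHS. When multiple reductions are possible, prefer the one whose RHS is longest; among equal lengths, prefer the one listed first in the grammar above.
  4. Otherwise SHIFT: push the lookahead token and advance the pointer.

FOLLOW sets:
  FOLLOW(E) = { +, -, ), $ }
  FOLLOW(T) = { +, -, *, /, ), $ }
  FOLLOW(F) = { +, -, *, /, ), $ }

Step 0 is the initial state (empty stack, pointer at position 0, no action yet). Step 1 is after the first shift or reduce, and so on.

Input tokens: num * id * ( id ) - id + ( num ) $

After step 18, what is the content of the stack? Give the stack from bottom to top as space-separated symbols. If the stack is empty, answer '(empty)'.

Answer: E -

Derivation:
Step 1: shift num. Stack=[num] ptr=1 lookahead=* remaining=[* id * ( id ) - id + ( num ) $]
Step 2: reduce F->num. Stack=[F] ptr=1 lookahead=* remaining=[* id * ( id ) - id + ( num ) $]
Step 3: reduce T->F. Stack=[T] ptr=1 lookahead=* remaining=[* id * ( id ) - id + ( num ) $]
Step 4: shift *. Stack=[T *] ptr=2 lookahead=id remaining=[id * ( id ) - id + ( num ) $]
Step 5: shift id. Stack=[T * id] ptr=3 lookahead=* remaining=[* ( id ) - id + ( num ) $]
Step 6: reduce F->id. Stack=[T * F] ptr=3 lookahead=* remaining=[* ( id ) - id + ( num ) $]
Step 7: reduce T->T * F. Stack=[T] ptr=3 lookahead=* remaining=[* ( id ) - id + ( num ) $]
Step 8: shift *. Stack=[T *] ptr=4 lookahead=( remaining=[( id ) - id + ( num ) $]
Step 9: shift (. Stack=[T * (] ptr=5 lookahead=id remaining=[id ) - id + ( num ) $]
Step 10: shift id. Stack=[T * ( id] ptr=6 lookahead=) remaining=[) - id + ( num ) $]
Step 11: reduce F->id. Stack=[T * ( F] ptr=6 lookahead=) remaining=[) - id + ( num ) $]
Step 12: reduce T->F. Stack=[T * ( T] ptr=6 lookahead=) remaining=[) - id + ( num ) $]
Step 13: reduce E->T. Stack=[T * ( E] ptr=6 lookahead=) remaining=[) - id + ( num ) $]
Step 14: shift ). Stack=[T * ( E )] ptr=7 lookahead=- remaining=[- id + ( num ) $]
Step 15: reduce F->( E ). Stack=[T * F] ptr=7 lookahead=- remaining=[- id + ( num ) $]
Step 16: reduce T->T * F. Stack=[T] ptr=7 lookahead=- remaining=[- id + ( num ) $]
Step 17: reduce E->T. Stack=[E] ptr=7 lookahead=- remaining=[- id + ( num ) $]
Step 18: shift -. Stack=[E -] ptr=8 lookahead=id remaining=[id + ( num ) $]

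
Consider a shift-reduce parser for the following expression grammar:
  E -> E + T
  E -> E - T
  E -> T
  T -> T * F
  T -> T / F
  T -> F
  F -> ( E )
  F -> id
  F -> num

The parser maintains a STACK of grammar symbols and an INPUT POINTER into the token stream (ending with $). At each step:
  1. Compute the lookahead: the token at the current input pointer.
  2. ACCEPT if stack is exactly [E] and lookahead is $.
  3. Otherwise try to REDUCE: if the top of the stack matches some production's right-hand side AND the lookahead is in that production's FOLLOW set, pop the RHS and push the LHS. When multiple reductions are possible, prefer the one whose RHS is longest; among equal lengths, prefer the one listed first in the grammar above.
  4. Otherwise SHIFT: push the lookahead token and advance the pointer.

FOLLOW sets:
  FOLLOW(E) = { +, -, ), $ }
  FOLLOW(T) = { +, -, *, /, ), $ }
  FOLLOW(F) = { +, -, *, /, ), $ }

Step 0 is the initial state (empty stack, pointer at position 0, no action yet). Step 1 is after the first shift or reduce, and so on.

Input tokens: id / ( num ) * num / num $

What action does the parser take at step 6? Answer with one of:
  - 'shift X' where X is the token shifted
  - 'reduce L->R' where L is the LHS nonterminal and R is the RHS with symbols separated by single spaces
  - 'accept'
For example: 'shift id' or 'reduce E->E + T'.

Step 1: shift id. Stack=[id] ptr=1 lookahead=/ remaining=[/ ( num ) * num / num $]
Step 2: reduce F->id. Stack=[F] ptr=1 lookahead=/ remaining=[/ ( num ) * num / num $]
Step 3: reduce T->F. Stack=[T] ptr=1 lookahead=/ remaining=[/ ( num ) * num / num $]
Step 4: shift /. Stack=[T /] ptr=2 lookahead=( remaining=[( num ) * num / num $]
Step 5: shift (. Stack=[T / (] ptr=3 lookahead=num remaining=[num ) * num / num $]
Step 6: shift num. Stack=[T / ( num] ptr=4 lookahead=) remaining=[) * num / num $]

Answer: shift num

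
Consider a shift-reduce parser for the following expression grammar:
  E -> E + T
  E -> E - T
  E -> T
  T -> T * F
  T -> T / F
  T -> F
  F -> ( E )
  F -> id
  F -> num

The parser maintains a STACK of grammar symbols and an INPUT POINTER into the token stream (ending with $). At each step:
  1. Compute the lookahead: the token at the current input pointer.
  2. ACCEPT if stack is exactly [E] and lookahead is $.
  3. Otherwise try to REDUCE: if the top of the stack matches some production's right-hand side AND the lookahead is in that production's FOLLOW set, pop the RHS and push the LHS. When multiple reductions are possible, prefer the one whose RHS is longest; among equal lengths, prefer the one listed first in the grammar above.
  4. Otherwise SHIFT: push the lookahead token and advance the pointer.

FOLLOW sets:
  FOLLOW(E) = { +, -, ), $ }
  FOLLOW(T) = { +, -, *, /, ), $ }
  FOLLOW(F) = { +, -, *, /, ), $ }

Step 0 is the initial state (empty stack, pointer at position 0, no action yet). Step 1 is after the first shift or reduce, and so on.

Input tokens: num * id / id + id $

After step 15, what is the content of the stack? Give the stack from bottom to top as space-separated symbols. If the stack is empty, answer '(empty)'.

Answer: E + F

Derivation:
Step 1: shift num. Stack=[num] ptr=1 lookahead=* remaining=[* id / id + id $]
Step 2: reduce F->num. Stack=[F] ptr=1 lookahead=* remaining=[* id / id + id $]
Step 3: reduce T->F. Stack=[T] ptr=1 lookahead=* remaining=[* id / id + id $]
Step 4: shift *. Stack=[T *] ptr=2 lookahead=id remaining=[id / id + id $]
Step 5: shift id. Stack=[T * id] ptr=3 lookahead=/ remaining=[/ id + id $]
Step 6: reduce F->id. Stack=[T * F] ptr=3 lookahead=/ remaining=[/ id + id $]
Step 7: reduce T->T * F. Stack=[T] ptr=3 lookahead=/ remaining=[/ id + id $]
Step 8: shift /. Stack=[T /] ptr=4 lookahead=id remaining=[id + id $]
Step 9: shift id. Stack=[T / id] ptr=5 lookahead=+ remaining=[+ id $]
Step 10: reduce F->id. Stack=[T / F] ptr=5 lookahead=+ remaining=[+ id $]
Step 11: reduce T->T / F. Stack=[T] ptr=5 lookahead=+ remaining=[+ id $]
Step 12: reduce E->T. Stack=[E] ptr=5 lookahead=+ remaining=[+ id $]
Step 13: shift +. Stack=[E +] ptr=6 lookahead=id remaining=[id $]
Step 14: shift id. Stack=[E + id] ptr=7 lookahead=$ remaining=[$]
Step 15: reduce F->id. Stack=[E + F] ptr=7 lookahead=$ remaining=[$]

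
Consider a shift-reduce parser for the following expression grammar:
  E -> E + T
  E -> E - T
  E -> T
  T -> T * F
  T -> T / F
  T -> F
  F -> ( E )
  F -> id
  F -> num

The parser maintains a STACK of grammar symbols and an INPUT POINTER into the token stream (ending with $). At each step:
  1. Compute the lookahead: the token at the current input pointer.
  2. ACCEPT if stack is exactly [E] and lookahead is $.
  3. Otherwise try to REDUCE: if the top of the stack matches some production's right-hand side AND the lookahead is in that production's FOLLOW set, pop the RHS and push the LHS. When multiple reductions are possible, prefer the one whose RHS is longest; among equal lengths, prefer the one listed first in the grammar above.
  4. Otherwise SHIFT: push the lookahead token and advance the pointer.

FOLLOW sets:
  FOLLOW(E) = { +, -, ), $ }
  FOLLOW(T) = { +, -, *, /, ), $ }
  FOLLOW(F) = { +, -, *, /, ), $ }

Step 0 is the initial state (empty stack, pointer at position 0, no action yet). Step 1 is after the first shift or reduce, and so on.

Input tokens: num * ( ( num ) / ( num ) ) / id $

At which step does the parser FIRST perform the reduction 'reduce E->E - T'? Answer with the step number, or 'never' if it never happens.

Answer: never

Derivation:
Step 1: shift num. Stack=[num] ptr=1 lookahead=* remaining=[* ( ( num ) / ( num ) ) / id $]
Step 2: reduce F->num. Stack=[F] ptr=1 lookahead=* remaining=[* ( ( num ) / ( num ) ) / id $]
Step 3: reduce T->F. Stack=[T] ptr=1 lookahead=* remaining=[* ( ( num ) / ( num ) ) / id $]
Step 4: shift *. Stack=[T *] ptr=2 lookahead=( remaining=[( ( num ) / ( num ) ) / id $]
Step 5: shift (. Stack=[T * (] ptr=3 lookahead=( remaining=[( num ) / ( num ) ) / id $]
Step 6: shift (. Stack=[T * ( (] ptr=4 lookahead=num remaining=[num ) / ( num ) ) / id $]
Step 7: shift num. Stack=[T * ( ( num] ptr=5 lookahead=) remaining=[) / ( num ) ) / id $]
Step 8: reduce F->num. Stack=[T * ( ( F] ptr=5 lookahead=) remaining=[) / ( num ) ) / id $]
Step 9: reduce T->F. Stack=[T * ( ( T] ptr=5 lookahead=) remaining=[) / ( num ) ) / id $]
Step 10: reduce E->T. Stack=[T * ( ( E] ptr=5 lookahead=) remaining=[) / ( num ) ) / id $]
Step 11: shift ). Stack=[T * ( ( E )] ptr=6 lookahead=/ remaining=[/ ( num ) ) / id $]
Step 12: reduce F->( E ). Stack=[T * ( F] ptr=6 lookahead=/ remaining=[/ ( num ) ) / id $]
Step 13: reduce T->F. Stack=[T * ( T] ptr=6 lookahead=/ remaining=[/ ( num ) ) / id $]
Step 14: shift /. Stack=[T * ( T /] ptr=7 lookahead=( remaining=[( num ) ) / id $]
Step 15: shift (. Stack=[T * ( T / (] ptr=8 lookahead=num remaining=[num ) ) / id $]
Step 16: shift num. Stack=[T * ( T / ( num] ptr=9 lookahead=) remaining=[) ) / id $]
Step 17: reduce F->num. Stack=[T * ( T / ( F] ptr=9 lookahead=) remaining=[) ) / id $]
Step 18: reduce T->F. Stack=[T * ( T / ( T] ptr=9 lookahead=) remaining=[) ) / id $]
Step 19: reduce E->T. Stack=[T * ( T / ( E] ptr=9 lookahead=) remaining=[) ) / id $]
Step 20: shift ). Stack=[T * ( T / ( E )] ptr=10 lookahead=) remaining=[) / id $]
Step 21: reduce F->( E ). Stack=[T * ( T / F] ptr=10 lookahead=) remaining=[) / id $]
Step 22: reduce T->T / F. Stack=[T * ( T] ptr=10 lookahead=) remaining=[) / id $]
Step 23: reduce E->T. Stack=[T * ( E] ptr=10 lookahead=) remaining=[) / id $]
Step 24: shift ). Stack=[T * ( E )] ptr=11 lookahead=/ remaining=[/ id $]
Step 25: reduce F->( E ). Stack=[T * F] ptr=11 lookahead=/ remaining=[/ id $]
Step 26: reduce T->T * F. Stack=[T] ptr=11 lookahead=/ remaining=[/ id $]
Step 27: shift /. Stack=[T /] ptr=12 lookahead=id remaining=[id $]
Step 28: shift id. Stack=[T / id] ptr=13 lookahead=$ remaining=[$]
Step 29: reduce F->id. Stack=[T / F] ptr=13 lookahead=$ remaining=[$]
Step 30: reduce T->T / F. Stack=[T] ptr=13 lookahead=$ remaining=[$]
Step 31: reduce E->T. Stack=[E] ptr=13 lookahead=$ remaining=[$]
Step 32: accept. Stack=[E] ptr=13 lookahead=$ remaining=[$]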